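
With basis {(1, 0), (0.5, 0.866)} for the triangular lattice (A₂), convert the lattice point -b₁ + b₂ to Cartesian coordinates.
(-0.5, 0.866)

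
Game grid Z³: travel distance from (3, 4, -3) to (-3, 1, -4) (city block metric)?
10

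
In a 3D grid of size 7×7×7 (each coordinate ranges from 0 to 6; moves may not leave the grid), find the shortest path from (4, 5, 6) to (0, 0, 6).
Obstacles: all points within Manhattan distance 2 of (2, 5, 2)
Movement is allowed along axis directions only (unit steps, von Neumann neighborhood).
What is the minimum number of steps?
9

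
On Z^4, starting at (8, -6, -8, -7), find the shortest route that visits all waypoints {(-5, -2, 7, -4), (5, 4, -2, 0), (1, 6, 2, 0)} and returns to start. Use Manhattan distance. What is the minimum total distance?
94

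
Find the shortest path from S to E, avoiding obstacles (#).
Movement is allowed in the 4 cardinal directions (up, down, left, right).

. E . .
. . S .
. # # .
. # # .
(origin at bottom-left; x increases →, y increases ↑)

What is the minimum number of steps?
2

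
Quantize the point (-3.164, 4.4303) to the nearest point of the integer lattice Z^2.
(-3, 4)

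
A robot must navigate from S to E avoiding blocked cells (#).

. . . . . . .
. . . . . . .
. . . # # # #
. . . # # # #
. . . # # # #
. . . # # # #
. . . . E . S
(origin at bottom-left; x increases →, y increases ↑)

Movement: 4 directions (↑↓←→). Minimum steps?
2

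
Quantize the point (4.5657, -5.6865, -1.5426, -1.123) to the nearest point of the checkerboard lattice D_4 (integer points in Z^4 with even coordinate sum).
(5, -6, -2, -1)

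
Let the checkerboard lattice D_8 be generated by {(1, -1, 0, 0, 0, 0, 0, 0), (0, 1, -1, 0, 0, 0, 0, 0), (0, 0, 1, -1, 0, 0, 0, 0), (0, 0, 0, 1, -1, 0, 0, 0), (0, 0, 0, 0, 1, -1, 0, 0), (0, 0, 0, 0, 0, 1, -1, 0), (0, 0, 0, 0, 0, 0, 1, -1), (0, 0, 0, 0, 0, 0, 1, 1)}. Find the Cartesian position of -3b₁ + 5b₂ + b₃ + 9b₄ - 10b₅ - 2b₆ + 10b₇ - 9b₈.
(-3, 8, -4, 8, -19, 8, 3, -19)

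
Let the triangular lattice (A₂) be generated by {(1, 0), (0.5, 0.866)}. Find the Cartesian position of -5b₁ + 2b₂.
(-4, 1.732)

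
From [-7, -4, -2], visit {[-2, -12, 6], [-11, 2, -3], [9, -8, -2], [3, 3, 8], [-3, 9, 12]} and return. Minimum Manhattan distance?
122
(one optimal route: (-7, -4, -2) → (-11, 2, -3) → (-3, 9, 12) → (3, 3, 8) → (-2, -12, 6) → (9, -8, -2) → (-7, -4, -2))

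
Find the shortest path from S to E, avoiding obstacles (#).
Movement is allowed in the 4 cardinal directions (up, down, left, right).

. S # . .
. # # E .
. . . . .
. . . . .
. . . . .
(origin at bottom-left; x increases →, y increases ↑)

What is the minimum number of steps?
7
(one shortest path: (1, 4) → (0, 4) → (0, 3) → (0, 2) → (1, 2) → (2, 2) → (3, 2) → (3, 3))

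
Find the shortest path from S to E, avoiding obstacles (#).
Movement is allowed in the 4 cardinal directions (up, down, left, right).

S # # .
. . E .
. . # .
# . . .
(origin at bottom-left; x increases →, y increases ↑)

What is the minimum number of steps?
3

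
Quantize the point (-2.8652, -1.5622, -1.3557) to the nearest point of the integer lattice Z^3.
(-3, -2, -1)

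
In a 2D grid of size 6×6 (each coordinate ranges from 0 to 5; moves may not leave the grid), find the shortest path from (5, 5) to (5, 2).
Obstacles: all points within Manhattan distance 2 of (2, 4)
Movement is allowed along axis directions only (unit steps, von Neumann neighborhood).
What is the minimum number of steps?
3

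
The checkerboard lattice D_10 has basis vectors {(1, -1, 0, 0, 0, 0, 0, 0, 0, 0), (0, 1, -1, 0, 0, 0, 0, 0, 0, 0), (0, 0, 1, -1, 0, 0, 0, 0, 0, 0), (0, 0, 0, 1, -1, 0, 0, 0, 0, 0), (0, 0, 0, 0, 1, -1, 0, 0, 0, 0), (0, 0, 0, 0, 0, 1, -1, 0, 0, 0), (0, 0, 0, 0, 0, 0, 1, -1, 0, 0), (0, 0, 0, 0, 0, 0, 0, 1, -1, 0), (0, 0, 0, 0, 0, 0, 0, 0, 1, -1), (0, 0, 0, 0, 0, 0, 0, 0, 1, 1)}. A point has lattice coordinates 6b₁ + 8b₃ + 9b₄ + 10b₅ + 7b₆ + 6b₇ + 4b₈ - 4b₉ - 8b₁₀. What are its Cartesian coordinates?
(6, -6, 8, 1, 1, -3, -1, -2, -16, -4)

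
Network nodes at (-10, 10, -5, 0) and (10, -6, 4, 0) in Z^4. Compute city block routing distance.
45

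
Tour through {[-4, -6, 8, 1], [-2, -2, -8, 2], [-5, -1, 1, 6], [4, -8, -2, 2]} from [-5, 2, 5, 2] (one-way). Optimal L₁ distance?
66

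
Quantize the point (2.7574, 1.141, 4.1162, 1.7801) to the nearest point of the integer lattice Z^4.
(3, 1, 4, 2)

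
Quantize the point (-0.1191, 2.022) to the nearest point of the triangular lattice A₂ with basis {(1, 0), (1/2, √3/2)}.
(0, 1.732)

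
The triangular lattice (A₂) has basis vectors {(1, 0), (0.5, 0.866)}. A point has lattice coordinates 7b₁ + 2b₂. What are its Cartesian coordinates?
(8, 1.732)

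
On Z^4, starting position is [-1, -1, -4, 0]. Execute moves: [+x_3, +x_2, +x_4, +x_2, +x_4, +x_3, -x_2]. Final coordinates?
(-1, 0, -2, 2)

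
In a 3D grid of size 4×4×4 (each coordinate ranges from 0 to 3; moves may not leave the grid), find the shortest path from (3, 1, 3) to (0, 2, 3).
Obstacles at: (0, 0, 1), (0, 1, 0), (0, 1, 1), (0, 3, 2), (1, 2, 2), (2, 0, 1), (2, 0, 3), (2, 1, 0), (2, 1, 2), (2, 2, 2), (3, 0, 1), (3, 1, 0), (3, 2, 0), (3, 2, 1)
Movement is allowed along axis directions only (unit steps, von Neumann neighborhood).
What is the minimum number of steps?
4
(one shortest path: (3, 1, 3) → (2, 1, 3) → (1, 1, 3) → (0, 1, 3) → (0, 2, 3))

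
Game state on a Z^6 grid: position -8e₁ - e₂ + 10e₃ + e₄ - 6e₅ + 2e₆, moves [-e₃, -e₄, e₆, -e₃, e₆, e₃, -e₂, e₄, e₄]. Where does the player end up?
(-8, -2, 9, 2, -6, 4)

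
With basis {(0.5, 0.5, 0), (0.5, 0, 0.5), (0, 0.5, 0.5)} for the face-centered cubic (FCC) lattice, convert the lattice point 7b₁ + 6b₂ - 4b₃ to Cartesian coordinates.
(6.5, 1.5, 1)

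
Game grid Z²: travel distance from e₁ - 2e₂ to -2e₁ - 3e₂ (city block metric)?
4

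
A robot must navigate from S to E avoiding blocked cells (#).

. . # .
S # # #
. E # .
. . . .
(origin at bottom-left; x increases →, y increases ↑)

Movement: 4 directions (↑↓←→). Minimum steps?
2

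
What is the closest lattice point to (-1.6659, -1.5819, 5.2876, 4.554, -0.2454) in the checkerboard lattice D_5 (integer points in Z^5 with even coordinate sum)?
(-2, -2, 5, 5, 0)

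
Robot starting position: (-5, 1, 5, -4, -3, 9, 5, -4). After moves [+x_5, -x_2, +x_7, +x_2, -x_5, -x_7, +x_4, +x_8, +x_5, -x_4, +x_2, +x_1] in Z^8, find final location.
(-4, 2, 5, -4, -2, 9, 5, -3)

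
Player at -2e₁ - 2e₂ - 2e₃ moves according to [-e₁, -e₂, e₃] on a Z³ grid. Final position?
(-3, -3, -1)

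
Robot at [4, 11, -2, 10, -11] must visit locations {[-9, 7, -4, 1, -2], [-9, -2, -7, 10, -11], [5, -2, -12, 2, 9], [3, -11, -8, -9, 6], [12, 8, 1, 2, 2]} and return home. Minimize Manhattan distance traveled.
214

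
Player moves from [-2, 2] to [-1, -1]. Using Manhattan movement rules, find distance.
4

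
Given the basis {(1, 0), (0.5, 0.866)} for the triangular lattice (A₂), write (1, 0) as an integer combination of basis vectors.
b₁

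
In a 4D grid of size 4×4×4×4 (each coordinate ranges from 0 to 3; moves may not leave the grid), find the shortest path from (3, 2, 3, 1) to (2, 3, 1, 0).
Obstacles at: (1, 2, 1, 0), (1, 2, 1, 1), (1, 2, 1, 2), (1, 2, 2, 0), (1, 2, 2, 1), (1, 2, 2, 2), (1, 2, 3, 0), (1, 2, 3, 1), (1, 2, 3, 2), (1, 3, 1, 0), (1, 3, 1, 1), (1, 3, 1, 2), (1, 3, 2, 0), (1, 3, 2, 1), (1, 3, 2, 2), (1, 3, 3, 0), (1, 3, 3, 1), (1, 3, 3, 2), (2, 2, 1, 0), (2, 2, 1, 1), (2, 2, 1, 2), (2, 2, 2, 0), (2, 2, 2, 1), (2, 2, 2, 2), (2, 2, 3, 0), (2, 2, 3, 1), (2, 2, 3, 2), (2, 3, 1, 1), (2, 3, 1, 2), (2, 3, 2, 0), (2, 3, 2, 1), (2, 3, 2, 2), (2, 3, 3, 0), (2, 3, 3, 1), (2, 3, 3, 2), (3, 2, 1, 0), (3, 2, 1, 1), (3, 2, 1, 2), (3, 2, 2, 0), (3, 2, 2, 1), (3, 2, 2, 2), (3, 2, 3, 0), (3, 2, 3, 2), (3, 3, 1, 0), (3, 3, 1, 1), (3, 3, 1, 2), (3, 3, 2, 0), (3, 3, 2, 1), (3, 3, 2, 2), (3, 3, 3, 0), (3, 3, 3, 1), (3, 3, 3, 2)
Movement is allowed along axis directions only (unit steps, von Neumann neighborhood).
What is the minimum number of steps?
9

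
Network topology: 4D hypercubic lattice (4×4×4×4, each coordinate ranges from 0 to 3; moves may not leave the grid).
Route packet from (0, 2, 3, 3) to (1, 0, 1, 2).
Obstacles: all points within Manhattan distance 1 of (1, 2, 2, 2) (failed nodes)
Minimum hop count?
6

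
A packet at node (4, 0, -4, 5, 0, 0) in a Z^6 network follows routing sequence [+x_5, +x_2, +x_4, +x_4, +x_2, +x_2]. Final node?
(4, 3, -4, 7, 1, 0)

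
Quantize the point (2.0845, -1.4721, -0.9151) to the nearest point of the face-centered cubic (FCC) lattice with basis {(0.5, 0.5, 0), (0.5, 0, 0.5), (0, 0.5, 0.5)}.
(2, -1.5, -0.5)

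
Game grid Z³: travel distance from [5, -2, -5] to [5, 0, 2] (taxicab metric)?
9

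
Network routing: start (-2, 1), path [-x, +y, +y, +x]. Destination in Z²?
(-2, 3)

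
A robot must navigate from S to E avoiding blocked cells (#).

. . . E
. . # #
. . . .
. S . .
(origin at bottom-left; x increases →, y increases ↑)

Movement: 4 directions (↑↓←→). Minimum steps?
5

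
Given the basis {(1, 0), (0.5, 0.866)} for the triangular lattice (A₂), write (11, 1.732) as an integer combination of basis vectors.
10b₁ + 2b₂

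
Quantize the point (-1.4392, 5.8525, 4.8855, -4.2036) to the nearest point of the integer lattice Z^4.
(-1, 6, 5, -4)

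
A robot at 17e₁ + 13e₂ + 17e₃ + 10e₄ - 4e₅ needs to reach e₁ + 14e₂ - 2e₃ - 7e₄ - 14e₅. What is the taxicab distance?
63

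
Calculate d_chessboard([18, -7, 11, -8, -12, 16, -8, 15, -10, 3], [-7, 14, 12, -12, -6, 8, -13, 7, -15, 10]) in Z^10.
25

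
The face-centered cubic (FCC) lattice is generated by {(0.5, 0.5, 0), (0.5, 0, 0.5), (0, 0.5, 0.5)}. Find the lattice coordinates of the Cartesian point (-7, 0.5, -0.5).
-6b₁ - 8b₂ + 7b₃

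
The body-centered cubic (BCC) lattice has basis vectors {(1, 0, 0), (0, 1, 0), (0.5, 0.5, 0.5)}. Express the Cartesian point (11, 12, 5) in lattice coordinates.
6b₁ + 7b₂ + 10b₃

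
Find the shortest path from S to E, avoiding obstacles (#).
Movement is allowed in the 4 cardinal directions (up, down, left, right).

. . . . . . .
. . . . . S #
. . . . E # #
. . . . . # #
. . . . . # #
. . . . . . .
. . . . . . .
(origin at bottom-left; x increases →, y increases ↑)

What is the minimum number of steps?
2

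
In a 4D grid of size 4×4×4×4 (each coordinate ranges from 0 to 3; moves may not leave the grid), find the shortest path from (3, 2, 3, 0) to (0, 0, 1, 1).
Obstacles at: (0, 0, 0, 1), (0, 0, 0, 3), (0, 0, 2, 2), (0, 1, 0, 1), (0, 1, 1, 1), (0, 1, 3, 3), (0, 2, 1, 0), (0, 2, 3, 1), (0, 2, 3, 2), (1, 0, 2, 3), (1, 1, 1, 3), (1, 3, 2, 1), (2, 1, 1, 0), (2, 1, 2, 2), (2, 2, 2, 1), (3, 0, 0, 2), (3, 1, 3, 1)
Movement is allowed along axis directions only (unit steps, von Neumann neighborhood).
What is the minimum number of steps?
8
(one shortest path: (3, 2, 3, 0) → (2, 2, 3, 0) → (1, 2, 3, 0) → (0, 2, 3, 0) → (0, 1, 3, 0) → (0, 0, 3, 0) → (0, 0, 2, 0) → (0, 0, 1, 0) → (0, 0, 1, 1))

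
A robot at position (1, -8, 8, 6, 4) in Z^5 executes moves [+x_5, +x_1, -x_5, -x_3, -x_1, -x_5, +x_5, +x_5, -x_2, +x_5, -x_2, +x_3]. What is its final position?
(1, -10, 8, 6, 6)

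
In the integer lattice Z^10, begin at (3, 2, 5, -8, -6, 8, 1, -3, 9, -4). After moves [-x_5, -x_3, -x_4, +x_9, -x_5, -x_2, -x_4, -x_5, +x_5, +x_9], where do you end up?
(3, 1, 4, -10, -8, 8, 1, -3, 11, -4)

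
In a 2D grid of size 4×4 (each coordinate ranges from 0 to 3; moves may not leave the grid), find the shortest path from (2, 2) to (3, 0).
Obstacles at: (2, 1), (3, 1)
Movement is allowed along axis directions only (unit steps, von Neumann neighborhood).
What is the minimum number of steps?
5
(one shortest path: (2, 2) → (1, 2) → (1, 1) → (1, 0) → (2, 0) → (3, 0))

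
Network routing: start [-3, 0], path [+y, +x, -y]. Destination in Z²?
(-2, 0)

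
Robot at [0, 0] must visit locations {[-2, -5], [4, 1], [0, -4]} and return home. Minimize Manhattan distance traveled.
24
(one optimal route: (0, 0) → (-2, -5) → (0, -4) → (4, 1) → (0, 0))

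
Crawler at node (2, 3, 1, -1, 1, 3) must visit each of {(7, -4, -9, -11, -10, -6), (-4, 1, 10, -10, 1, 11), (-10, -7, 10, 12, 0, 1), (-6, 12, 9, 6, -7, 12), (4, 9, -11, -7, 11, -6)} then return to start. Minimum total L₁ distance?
286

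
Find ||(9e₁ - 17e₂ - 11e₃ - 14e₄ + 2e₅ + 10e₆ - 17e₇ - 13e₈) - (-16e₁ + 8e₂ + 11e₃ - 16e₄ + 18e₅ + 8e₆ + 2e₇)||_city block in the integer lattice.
124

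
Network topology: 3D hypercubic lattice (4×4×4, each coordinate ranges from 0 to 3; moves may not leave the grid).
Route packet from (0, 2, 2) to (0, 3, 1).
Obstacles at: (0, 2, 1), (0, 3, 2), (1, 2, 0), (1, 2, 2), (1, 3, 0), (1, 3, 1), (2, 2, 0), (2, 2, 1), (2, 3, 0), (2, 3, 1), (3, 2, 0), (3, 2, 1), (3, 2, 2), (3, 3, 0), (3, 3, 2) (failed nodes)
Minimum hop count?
6
(one shortest path: (0, 2, 2) → (0, 1, 2) → (0, 1, 1) → (0, 1, 0) → (0, 2, 0) → (0, 3, 0) → (0, 3, 1))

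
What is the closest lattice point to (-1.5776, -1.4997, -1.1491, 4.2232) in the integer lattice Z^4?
(-2, -1, -1, 4)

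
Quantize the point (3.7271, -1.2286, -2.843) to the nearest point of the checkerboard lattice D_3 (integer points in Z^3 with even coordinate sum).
(4, -1, -3)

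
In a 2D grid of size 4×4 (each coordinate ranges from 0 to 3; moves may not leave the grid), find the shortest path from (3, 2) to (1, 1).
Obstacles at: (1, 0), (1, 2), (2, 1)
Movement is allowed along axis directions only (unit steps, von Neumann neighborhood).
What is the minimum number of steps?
7
(one shortest path: (3, 2) → (2, 2) → (2, 3) → (1, 3) → (0, 3) → (0, 2) → (0, 1) → (1, 1))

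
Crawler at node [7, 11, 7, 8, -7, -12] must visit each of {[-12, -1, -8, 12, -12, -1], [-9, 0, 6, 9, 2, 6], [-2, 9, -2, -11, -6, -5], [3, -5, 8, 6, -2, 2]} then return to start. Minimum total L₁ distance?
220
(one optimal route: (7, 11, 7, 8, -7, -12) → (-2, 9, -2, -11, -6, -5) → (-12, -1, -8, 12, -12, -1) → (-9, 0, 6, 9, 2, 6) → (3, -5, 8, 6, -2, 2) → (7, 11, 7, 8, -7, -12))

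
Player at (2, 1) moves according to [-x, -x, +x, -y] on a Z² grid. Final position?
(1, 0)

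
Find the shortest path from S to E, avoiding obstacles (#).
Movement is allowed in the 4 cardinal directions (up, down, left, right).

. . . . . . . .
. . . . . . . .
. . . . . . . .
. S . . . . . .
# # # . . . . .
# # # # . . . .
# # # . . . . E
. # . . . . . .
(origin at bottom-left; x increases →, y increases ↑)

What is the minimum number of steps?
9
(one shortest path: (1, 4) → (2, 4) → (3, 4) → (4, 4) → (5, 4) → (6, 4) → (7, 4) → (7, 3) → (7, 2) → (7, 1))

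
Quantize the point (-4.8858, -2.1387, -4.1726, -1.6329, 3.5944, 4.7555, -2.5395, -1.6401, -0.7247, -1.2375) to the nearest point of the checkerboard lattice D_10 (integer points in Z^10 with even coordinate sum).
(-5, -2, -4, -2, 4, 5, -2, -2, -1, -1)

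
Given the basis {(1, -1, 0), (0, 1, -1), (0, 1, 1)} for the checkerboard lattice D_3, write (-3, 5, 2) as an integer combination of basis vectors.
-3b₁ + 2b₃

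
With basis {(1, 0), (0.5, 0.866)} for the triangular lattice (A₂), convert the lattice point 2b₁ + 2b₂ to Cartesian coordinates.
(3, 1.732)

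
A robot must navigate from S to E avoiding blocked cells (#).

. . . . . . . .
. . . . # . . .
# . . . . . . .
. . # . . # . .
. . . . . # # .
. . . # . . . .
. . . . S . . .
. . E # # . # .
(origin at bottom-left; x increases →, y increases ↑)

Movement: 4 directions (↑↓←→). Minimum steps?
3
(one shortest path: (4, 1) → (3, 1) → (2, 1) → (2, 0))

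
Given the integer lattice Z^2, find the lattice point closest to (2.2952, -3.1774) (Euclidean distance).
(2, -3)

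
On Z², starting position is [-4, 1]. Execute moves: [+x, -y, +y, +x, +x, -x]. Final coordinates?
(-2, 1)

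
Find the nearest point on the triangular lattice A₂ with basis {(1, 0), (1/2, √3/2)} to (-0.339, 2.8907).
(-0.5, 2.598)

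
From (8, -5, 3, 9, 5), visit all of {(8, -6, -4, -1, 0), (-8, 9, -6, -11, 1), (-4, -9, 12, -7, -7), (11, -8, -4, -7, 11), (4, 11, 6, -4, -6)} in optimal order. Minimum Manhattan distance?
173
(one optimal route: (8, -5, 3, 9, 5) → (8, -6, -4, -1, 0) → (11, -8, -4, -7, 11) → (-4, -9, 12, -7, -7) → (4, 11, 6, -4, -6) → (-8, 9, -6, -11, 1))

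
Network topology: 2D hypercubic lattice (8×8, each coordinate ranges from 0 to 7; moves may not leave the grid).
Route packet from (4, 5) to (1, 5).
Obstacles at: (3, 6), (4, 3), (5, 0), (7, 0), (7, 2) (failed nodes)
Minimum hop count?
3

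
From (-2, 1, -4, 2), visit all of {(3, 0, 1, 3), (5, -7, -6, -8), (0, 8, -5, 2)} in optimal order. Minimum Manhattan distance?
55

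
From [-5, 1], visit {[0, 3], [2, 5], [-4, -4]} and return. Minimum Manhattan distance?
32
(one optimal route: (-5, 1) → (0, 3) → (2, 5) → (-4, -4) → (-5, 1))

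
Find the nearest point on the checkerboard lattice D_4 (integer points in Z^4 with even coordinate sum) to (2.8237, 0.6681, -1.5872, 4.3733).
(3, 1, -2, 4)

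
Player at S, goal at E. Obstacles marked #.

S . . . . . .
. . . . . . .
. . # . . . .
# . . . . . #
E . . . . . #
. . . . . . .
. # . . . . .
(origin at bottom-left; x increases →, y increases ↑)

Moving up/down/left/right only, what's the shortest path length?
6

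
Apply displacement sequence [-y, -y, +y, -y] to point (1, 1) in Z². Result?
(1, -1)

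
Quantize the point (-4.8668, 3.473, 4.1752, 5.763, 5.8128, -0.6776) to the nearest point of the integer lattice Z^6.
(-5, 3, 4, 6, 6, -1)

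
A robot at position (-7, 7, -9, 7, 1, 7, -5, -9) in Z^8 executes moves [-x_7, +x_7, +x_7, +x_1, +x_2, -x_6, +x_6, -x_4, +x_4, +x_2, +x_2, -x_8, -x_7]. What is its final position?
(-6, 10, -9, 7, 1, 7, -5, -10)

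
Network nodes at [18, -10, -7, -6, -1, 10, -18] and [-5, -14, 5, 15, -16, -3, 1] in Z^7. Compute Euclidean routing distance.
43.4166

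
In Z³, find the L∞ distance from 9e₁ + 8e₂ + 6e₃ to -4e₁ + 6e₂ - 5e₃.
13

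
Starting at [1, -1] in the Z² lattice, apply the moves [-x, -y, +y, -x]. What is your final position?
(-1, -1)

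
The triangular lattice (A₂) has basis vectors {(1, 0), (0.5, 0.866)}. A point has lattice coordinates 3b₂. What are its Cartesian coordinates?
(1.5, 2.598)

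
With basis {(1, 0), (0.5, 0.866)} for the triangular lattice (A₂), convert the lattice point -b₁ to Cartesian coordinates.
(-1, 0)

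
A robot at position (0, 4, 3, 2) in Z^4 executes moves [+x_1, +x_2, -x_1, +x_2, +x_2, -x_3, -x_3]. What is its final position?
(0, 7, 1, 2)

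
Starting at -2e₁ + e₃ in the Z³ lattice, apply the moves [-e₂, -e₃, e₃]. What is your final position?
(-2, -1, 1)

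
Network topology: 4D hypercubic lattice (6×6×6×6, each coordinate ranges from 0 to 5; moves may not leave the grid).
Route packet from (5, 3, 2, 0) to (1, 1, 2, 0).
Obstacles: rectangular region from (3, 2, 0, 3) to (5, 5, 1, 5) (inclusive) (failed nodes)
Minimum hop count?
6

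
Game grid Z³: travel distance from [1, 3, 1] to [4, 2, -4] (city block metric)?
9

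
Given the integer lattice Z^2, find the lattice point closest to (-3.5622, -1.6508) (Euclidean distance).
(-4, -2)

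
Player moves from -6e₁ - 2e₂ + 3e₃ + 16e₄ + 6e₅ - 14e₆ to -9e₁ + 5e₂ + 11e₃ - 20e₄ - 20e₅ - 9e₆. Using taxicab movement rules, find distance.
85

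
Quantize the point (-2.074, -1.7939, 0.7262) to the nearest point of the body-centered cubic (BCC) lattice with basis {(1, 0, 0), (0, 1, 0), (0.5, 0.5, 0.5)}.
(-2, -2, 1)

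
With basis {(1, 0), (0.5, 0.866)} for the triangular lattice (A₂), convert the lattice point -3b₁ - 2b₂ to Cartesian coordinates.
(-4, -1.732)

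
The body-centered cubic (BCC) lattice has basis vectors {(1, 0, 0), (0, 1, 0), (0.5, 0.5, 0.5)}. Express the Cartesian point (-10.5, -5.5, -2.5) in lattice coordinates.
-8b₁ - 3b₂ - 5b₃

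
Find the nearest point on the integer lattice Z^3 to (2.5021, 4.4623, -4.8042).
(3, 4, -5)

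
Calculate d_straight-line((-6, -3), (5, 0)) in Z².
11.4018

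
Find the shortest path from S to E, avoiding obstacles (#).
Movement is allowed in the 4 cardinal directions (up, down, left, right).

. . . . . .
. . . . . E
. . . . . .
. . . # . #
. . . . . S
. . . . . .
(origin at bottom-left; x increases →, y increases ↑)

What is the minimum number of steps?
5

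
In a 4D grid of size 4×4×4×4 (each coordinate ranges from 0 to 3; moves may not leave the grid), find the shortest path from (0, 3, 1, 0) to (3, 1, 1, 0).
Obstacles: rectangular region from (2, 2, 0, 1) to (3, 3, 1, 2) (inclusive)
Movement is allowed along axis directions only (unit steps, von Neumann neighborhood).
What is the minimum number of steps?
5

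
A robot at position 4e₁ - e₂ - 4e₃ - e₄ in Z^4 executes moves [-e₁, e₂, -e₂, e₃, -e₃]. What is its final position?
(3, -1, -4, -1)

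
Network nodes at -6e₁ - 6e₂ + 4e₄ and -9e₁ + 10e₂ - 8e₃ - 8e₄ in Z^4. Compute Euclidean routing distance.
21.7486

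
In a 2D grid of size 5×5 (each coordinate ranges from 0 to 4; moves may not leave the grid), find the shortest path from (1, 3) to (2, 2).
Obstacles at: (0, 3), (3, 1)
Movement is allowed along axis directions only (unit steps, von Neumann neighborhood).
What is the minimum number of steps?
2
(one shortest path: (1, 3) → (2, 3) → (2, 2))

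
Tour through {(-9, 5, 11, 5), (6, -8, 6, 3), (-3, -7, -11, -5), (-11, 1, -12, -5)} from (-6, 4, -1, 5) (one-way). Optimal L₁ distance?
103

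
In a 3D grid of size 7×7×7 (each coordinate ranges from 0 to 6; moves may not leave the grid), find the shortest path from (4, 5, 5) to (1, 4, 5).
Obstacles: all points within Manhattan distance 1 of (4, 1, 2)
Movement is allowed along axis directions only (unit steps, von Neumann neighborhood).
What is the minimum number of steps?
4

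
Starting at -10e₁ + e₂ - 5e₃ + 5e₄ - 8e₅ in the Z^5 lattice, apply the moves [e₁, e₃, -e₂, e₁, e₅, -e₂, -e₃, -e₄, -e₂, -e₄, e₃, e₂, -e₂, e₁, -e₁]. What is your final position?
(-8, -2, -4, 3, -7)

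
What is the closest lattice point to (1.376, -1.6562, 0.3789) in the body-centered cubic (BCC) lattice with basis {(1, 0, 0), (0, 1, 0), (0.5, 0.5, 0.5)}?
(1.5, -1.5, 0.5)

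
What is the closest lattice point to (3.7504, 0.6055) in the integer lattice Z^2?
(4, 1)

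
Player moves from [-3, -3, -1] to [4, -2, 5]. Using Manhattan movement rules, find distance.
14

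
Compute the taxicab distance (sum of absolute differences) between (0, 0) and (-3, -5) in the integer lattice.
8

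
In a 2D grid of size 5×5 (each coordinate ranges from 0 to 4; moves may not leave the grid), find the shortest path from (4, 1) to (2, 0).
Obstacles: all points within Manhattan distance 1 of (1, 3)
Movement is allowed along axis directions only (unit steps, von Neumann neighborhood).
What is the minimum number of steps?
3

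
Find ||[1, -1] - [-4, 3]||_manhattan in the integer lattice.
9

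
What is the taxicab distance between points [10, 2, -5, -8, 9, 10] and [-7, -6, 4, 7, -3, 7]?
64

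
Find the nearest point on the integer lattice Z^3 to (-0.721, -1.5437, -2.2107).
(-1, -2, -2)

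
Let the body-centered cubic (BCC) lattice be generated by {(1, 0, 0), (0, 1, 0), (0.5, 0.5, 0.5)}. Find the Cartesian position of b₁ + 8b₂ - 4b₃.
(-1, 6, -2)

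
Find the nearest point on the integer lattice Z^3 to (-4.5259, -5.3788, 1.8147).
(-5, -5, 2)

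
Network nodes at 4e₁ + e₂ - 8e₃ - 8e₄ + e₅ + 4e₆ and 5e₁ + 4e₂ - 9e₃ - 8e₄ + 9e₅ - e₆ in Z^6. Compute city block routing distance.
18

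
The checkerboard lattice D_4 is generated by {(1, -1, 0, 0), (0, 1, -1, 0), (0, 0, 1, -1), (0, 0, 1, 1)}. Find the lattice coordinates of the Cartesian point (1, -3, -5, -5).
b₁ - 2b₂ - b₃ - 6b₄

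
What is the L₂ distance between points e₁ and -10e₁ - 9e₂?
14.2127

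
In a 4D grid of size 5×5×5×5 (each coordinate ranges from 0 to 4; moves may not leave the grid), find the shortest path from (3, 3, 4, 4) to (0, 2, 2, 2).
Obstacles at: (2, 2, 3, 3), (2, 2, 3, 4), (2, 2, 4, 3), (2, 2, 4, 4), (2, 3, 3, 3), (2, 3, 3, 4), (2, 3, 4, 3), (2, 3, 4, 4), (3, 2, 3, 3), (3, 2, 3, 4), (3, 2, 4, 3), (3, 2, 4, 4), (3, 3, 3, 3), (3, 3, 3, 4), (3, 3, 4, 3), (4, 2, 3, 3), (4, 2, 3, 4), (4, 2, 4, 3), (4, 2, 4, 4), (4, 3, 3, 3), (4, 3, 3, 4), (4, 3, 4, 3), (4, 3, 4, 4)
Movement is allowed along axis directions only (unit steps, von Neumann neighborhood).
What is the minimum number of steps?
10
(one shortest path: (3, 3, 4, 4) → (3, 4, 4, 4) → (2, 4, 4, 4) → (1, 4, 4, 4) → (0, 4, 4, 4) → (0, 3, 4, 4) → (0, 2, 4, 4) → (0, 2, 3, 4) → (0, 2, 2, 4) → (0, 2, 2, 3) → (0, 2, 2, 2))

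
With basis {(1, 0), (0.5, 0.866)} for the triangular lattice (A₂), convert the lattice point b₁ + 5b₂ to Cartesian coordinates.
(3.5, 4.33)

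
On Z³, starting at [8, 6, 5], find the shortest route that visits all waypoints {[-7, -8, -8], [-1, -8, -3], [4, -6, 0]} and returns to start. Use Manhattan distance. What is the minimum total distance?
84
(one optimal route: (8, 6, 5) → (-7, -8, -8) → (-1, -8, -3) → (4, -6, 0) → (8, 6, 5))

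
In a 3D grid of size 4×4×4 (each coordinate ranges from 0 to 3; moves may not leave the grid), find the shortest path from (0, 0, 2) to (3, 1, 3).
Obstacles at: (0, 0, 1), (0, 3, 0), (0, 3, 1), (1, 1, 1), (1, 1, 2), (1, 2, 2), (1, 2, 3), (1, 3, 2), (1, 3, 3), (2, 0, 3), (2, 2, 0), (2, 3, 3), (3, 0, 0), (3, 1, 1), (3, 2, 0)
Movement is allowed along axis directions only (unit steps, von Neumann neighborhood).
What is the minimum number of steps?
5
(one shortest path: (0, 0, 2) → (1, 0, 2) → (2, 0, 2) → (3, 0, 2) → (3, 1, 2) → (3, 1, 3))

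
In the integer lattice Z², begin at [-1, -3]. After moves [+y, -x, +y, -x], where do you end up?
(-3, -1)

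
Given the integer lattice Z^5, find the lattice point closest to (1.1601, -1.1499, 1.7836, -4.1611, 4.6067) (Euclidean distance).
(1, -1, 2, -4, 5)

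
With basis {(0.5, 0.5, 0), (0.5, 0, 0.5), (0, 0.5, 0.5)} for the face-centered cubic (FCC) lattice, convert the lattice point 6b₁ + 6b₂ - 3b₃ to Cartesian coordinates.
(6, 1.5, 1.5)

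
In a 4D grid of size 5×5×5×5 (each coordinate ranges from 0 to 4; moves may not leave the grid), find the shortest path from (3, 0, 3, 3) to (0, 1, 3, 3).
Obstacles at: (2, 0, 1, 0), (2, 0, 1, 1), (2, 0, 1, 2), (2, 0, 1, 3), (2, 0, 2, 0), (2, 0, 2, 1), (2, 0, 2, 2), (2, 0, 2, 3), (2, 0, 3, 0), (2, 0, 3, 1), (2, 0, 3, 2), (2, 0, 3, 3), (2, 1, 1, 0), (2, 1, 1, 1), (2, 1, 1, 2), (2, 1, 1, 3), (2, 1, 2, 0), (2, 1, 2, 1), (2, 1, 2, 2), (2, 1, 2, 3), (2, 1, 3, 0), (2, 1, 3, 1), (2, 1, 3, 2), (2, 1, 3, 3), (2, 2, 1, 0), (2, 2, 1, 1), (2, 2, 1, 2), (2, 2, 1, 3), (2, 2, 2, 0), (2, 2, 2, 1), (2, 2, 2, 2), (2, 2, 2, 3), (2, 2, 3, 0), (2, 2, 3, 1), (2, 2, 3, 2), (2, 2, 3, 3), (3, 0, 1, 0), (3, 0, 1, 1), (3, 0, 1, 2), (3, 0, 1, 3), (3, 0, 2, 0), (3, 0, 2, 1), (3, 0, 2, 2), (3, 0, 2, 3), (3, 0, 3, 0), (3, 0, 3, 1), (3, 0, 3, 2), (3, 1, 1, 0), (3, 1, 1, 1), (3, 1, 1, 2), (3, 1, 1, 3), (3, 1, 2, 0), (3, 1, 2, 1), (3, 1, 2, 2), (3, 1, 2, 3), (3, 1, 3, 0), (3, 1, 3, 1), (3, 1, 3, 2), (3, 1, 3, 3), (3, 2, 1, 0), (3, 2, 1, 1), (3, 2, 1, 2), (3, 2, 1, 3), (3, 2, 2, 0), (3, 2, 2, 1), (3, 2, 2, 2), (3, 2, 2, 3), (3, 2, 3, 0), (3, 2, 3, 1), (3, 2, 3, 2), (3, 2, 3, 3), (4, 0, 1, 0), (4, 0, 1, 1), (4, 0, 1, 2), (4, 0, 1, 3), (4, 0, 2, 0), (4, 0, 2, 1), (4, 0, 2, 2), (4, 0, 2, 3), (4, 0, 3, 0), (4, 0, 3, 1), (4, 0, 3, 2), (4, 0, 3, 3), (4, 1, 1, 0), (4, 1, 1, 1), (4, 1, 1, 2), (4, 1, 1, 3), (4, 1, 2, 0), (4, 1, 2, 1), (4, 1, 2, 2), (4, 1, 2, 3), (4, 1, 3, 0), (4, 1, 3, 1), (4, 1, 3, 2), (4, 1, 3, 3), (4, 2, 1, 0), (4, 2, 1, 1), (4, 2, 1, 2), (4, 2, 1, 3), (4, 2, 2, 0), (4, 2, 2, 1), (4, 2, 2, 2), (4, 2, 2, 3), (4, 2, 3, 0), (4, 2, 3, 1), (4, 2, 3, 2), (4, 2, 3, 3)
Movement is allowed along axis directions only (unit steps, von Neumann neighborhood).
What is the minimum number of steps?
6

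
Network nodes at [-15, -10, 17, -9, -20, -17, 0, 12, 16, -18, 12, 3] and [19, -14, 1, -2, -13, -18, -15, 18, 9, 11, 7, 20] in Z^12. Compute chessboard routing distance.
34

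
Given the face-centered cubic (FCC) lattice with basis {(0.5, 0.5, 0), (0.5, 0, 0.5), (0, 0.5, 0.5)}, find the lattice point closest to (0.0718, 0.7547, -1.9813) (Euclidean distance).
(0, 1, -2)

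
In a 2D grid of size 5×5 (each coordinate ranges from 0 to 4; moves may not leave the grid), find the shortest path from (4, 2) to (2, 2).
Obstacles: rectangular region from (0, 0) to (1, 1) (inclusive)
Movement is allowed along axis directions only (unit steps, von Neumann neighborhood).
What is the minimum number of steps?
2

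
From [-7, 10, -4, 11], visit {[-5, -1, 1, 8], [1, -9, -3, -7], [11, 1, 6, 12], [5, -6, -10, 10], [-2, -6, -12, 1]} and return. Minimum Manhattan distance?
164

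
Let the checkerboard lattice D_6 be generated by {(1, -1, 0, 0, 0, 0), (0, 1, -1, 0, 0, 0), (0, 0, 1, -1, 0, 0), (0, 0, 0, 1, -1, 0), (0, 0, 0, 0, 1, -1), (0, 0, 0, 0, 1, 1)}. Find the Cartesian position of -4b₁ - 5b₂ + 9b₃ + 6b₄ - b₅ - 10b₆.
(-4, -1, 14, -3, -17, -9)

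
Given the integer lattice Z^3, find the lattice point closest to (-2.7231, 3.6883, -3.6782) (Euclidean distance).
(-3, 4, -4)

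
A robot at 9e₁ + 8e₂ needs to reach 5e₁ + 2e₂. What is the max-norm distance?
6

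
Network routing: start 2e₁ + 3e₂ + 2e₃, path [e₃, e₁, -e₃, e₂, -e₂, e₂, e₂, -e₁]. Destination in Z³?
(2, 5, 2)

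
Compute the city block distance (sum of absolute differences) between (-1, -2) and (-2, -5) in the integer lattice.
4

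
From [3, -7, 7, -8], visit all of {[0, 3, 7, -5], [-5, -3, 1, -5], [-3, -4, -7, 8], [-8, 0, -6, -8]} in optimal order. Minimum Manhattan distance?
75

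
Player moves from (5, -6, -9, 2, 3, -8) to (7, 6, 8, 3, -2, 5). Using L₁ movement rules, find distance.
50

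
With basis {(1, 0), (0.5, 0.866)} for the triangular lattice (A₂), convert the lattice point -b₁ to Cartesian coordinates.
(-1, 0)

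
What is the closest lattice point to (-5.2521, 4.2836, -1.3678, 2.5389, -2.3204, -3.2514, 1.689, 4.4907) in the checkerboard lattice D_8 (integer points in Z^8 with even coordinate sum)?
(-5, 4, -1, 3, -2, -3, 2, 4)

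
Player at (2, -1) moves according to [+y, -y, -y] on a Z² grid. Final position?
(2, -2)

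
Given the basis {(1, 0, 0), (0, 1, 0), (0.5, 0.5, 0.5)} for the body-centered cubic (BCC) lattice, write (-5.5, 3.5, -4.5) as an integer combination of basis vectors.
-b₁ + 8b₂ - 9b₃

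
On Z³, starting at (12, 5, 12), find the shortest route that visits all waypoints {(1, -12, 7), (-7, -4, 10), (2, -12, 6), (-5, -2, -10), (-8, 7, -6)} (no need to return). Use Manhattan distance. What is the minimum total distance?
94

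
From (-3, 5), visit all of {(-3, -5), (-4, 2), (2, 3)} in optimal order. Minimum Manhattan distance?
22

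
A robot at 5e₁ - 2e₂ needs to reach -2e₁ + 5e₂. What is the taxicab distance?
14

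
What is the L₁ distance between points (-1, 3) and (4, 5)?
7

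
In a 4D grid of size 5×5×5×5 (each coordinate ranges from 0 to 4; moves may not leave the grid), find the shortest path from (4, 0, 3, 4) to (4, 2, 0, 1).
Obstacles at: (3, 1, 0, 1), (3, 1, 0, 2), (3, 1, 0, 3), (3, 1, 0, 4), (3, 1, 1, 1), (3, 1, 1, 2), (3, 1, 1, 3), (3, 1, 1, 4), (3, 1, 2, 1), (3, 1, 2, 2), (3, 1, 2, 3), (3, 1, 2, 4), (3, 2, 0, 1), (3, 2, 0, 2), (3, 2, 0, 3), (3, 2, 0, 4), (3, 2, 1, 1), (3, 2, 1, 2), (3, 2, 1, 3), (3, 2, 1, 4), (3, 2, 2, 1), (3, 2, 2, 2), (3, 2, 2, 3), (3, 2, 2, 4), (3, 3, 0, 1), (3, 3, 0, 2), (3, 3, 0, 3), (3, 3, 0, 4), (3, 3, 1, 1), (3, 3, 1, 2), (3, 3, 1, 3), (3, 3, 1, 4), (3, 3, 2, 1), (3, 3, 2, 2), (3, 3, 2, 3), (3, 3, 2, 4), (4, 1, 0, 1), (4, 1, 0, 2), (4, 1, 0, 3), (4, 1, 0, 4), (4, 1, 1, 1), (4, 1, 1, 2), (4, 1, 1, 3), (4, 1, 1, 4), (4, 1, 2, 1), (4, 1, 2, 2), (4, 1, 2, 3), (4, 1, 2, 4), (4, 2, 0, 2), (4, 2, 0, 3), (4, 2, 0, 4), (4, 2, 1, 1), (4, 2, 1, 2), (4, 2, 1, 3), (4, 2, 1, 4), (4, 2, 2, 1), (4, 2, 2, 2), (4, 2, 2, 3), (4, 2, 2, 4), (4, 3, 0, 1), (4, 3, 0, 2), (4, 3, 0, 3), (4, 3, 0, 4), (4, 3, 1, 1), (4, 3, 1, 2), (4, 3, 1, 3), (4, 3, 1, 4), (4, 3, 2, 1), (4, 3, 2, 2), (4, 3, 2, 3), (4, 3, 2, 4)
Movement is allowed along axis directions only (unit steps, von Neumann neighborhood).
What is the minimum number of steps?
10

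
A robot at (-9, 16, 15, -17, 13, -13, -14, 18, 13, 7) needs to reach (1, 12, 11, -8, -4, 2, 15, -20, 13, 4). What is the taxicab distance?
129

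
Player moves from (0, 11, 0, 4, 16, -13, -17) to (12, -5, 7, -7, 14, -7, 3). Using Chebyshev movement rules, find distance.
20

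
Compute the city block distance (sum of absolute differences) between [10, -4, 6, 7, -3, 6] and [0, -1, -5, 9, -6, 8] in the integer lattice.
31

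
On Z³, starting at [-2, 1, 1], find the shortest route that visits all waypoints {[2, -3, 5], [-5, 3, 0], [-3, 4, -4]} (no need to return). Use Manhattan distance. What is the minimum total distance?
34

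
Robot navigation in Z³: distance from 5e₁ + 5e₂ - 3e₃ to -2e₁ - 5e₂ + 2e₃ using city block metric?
22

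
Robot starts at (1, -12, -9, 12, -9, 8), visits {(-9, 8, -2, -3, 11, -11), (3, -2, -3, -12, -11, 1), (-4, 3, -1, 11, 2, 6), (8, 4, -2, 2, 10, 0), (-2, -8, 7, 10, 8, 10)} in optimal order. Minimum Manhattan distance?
213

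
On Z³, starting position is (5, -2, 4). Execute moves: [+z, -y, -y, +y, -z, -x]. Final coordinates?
(4, -3, 4)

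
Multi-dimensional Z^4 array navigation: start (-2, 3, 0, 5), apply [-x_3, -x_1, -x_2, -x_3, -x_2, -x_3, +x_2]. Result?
(-3, 2, -3, 5)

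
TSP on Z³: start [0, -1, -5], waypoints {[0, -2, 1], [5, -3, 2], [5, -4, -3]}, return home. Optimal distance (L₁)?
30
(one optimal route: (0, -1, -5) → (0, -2, 1) → (5, -3, 2) → (5, -4, -3) → (0, -1, -5))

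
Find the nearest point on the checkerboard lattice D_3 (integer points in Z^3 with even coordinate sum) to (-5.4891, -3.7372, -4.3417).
(-6, -4, -4)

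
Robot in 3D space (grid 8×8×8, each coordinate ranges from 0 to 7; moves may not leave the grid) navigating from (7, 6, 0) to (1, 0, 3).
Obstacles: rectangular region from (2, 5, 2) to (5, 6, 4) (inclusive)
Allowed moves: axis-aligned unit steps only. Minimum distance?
15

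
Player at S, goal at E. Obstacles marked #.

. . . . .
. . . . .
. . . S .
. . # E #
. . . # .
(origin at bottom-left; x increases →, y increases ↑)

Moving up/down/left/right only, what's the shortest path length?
1
(one shortest path: (3, 2) → (3, 1))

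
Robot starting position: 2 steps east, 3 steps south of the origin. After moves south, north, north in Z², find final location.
(2, -2)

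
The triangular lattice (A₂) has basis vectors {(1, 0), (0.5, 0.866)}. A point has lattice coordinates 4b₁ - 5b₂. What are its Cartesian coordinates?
(1.5, -4.33)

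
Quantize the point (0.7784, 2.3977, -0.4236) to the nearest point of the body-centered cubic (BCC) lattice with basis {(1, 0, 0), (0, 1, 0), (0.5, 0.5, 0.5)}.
(0.5, 2.5, -0.5)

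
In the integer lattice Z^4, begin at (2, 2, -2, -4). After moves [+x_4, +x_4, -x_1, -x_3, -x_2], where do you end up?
(1, 1, -3, -2)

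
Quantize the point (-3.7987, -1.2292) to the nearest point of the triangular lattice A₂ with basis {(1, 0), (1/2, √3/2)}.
(-3.5, -0.866)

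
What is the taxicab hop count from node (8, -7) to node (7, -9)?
3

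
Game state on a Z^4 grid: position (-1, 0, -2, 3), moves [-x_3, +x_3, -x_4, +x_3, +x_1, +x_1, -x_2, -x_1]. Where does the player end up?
(0, -1, -1, 2)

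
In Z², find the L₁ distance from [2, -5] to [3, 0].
6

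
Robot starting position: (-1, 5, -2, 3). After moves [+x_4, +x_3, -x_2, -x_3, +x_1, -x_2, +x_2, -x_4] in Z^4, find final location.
(0, 4, -2, 3)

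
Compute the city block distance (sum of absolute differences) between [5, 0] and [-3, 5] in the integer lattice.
13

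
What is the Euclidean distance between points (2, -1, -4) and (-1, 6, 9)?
15.0665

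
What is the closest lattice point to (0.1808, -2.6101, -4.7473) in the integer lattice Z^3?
(0, -3, -5)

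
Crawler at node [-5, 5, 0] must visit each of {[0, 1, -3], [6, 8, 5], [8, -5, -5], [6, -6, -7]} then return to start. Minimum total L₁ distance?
78
(one optimal route: (-5, 5, 0) → (0, 1, -3) → (8, -5, -5) → (6, -6, -7) → (6, 8, 5) → (-5, 5, 0))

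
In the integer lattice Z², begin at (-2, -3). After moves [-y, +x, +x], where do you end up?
(0, -4)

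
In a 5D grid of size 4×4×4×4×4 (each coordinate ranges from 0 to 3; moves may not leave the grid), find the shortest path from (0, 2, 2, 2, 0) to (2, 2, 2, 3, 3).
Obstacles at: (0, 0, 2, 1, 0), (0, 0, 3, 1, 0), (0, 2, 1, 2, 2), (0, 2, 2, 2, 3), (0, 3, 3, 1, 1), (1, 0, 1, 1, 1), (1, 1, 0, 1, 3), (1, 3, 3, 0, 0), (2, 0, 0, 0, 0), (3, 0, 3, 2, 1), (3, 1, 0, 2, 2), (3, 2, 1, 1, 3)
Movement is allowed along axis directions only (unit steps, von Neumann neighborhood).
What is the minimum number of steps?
6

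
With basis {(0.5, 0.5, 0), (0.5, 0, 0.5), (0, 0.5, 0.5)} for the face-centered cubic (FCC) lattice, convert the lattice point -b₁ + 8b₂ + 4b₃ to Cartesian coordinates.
(3.5, 1.5, 6)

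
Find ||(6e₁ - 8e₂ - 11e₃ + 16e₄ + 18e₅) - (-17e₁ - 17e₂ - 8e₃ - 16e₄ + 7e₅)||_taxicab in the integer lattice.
78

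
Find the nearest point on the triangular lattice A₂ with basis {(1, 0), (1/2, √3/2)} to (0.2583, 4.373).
(0.5, 4.33)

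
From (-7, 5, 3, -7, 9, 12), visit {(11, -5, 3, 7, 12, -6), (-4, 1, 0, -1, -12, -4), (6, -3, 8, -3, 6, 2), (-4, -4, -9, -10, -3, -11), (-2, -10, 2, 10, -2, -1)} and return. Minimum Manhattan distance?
260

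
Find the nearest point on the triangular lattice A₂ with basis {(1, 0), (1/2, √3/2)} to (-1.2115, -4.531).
(-1.5, -4.33)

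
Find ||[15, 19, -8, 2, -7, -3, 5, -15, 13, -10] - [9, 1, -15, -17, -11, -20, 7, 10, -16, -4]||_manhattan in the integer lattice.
133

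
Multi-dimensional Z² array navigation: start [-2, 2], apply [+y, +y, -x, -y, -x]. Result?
(-4, 3)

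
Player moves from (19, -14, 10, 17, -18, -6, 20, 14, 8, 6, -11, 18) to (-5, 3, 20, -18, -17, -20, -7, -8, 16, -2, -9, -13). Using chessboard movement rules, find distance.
35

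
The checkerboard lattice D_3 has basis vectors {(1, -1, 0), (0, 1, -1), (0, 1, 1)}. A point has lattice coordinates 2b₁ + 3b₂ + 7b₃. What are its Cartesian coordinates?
(2, 8, 4)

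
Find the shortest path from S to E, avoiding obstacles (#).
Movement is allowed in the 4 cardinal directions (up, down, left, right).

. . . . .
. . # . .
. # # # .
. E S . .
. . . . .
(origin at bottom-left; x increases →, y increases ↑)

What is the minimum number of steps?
1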